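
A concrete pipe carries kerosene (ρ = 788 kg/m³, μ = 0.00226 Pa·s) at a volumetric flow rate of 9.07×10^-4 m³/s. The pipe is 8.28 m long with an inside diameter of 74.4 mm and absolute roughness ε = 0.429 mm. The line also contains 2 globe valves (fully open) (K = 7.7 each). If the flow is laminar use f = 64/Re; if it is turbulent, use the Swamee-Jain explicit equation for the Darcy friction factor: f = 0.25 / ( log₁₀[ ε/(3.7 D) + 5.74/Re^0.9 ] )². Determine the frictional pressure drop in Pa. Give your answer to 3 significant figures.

Cross-sectional area A = πD²/4 = π(0.0744)²/4 = 0.004347 m²; mean velocity V = Q/A = 0.000907/0.004347 = 0.2086 m/s.
Reynolds number Re = ρVD/μ = 788 · 0.2086 · 0.0744 / 0.00226 = 5412.
Re > 4000 → turbulent. Relative roughness ε/D = 0.000429/0.0744 = 0.00577. Swamee-Jain: f = 0.25/(log₁₀[0.00577/3.7 + 5.74/5412^0.9])² = 0.25/(log₁₀[0.00156 + 0.00251])² = 0.25/(-2.391)² = 0.04373.
Total minor-loss coefficient ΣK = 2·7.7 = 15.4.
ΔP = [f·L/D + ΣK]·(ρV²/2) = [0.04373·8.28/0.0744 + 15.4]·(788·0.2086²/2) = [4.866 + 15.4]·17.15 = 347.6 Pa.

ΔP ≈ 348 Pa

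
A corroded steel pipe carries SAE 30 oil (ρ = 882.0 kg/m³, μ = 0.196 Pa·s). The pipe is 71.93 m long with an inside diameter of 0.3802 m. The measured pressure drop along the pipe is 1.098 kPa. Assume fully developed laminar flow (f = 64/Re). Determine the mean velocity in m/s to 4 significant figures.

V ≈ 0.3518 m/s

For laminar flow, f = 64/Re with Re = ρVD/μ, so Darcy-Weisbach reduces to ΔP = 32μLV/D². Solving for V: V = ΔP·D²/(32μL) = 1098·(0.3802)²/(32·0.196·71.93) = 0.3518 m/s.
Check: Re = ρVD/μ = 882·0.3518·0.3802/0.196 = 601.9 < 2300, so the laminar assumption holds.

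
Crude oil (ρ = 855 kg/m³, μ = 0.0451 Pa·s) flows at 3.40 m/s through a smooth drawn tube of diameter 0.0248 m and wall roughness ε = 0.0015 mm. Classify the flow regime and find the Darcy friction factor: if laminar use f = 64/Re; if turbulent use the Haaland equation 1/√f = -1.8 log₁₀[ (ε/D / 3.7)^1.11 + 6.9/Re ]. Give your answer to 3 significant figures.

Re = ρVD/μ = 855·3.4·0.0248/0.0451 = 1599.
Re < 2300 → laminar, so f = 64/Re = 0.04004 (roughness is irrelevant in laminar flow).

f ≈ 0.0400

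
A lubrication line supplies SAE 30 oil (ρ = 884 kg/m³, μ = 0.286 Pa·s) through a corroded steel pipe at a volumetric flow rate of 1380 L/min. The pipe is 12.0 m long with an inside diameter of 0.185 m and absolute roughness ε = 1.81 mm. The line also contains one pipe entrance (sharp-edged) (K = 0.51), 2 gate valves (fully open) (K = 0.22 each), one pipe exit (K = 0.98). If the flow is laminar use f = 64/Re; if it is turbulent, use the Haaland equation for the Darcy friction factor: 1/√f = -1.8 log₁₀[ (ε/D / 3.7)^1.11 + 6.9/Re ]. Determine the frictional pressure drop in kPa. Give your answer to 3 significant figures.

Q = 1380 L/min = 1380/60000 = 0.023 m³/s.
Cross-sectional area A = πD²/4 = π(0.185)²/4 = 0.02688 m²; mean velocity V = Q/A = 0.023/0.02688 = 0.8556 m/s.
Reynolds number Re = ρVD/μ = 884 · 0.8556 · 0.185 / 0.286 = 489.3.
Re < 2300 → laminar flow, so f = 64/Re = 64/489.3 = 0.1308 (the turbulent correlation is not needed).
Total minor-loss coefficient ΣK = 1·0.51 + 2·0.22 + 1·0.98 = 1.93.
ΔP = [f·L/D + ΣK]·(ρV²/2) = [0.1308·12/0.185 + 1.93]·(884·0.8556²/2) = [8.485 + 1.93]·323.6 = 3370 Pa.
ΔP = 3370 Pa = 3.37 kPa.

ΔP ≈ 3.37 kPa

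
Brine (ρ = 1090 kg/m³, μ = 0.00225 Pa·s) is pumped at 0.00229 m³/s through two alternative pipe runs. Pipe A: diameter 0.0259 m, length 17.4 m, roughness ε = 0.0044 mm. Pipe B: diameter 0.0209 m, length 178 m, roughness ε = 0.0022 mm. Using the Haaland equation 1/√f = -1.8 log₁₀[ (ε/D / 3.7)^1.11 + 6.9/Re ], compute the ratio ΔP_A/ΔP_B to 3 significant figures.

ΔP_A/ΔP_B ≈ 0.0353

Pipe A: V = Q/A = 0.00229/0.0005269 = 4.347 m/s; Re = 5.454e+04; ε/D = 0.00017; Haaland → f = 0.02084; ΔP_A = f(L/D)(ρV²/2) = 1.442e+05 Pa.
Pipe B: V = Q/A = 0.00229/0.0003431 = 6.675 m/s; Re = 6.758e+04; ε/D = 0.000105; Haaland → f = 0.01974; ΔP_B = f(L/D)(ρV²/2) = 4.082e+06 Pa.
ΔP_A/ΔP_B = 1.442e+05/4.082e+06 = 0.0353.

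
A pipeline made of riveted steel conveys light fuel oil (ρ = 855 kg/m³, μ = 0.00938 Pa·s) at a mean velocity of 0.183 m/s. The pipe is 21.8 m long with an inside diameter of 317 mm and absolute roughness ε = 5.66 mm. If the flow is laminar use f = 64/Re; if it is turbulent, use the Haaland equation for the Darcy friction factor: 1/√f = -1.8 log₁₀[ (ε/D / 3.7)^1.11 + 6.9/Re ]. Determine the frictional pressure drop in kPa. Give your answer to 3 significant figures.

ΔP ≈ 0.0528 kPa

Reynolds number Re = ρVD/μ = 855 · 0.183 · 0.317 / 0.00938 = 5288.
Re > 4000 → turbulent. Relative roughness ε/D = 0.00566/0.317 = 0.0179. Haaland: 1/√f = -1.8 log₁₀[(0.0179/3.7)^1.11 + 6.9/5288] = -1.8 log₁₀[0.00268 + 0.0013] = 4.319, so f = 0.05362.
Darcy-Weisbach: ΔP = f(L/D)(ρV²/2) = 0.05362·(21.8/0.317)·(855·0.183²/2) = 0.05362·68.77·14.32 = 52.79 Pa.
ΔP = 52.79 Pa = 0.0528 kPa.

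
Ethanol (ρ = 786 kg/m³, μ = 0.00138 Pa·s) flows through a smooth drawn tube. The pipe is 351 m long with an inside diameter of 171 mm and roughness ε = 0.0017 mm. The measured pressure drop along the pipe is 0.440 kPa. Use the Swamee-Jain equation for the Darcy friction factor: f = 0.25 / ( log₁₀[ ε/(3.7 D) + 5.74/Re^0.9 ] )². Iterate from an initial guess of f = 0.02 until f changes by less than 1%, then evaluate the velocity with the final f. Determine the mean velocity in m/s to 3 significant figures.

Rearranging Darcy-Weisbach: V = √(2·ΔP·D/(f·L·ρ)). With ε/D = 1.7e-06/0.171 = 9.94e-06, iterate starting from f = 0.02:
  f = 0.02 → V = √(2·440·0.171/(0.02·351·786)) = 0.1651 m/s; Re = ρVD/μ = 1.608e+04; f → 0.02731
  f = 0.02731 → V = 0.1413 m/s; Re = 1.376e+04; f → 0.02844
  f = 0.02844 → V = 0.1385 m/s; Re = 1.349e+04; f → 0.02859
Converged (Δf/f < 1%). With the final f = 0.02859: V = √(2·440·0.171/(0.02859·351·786)) = 0.1381 m/s.

V ≈ 0.138 m/s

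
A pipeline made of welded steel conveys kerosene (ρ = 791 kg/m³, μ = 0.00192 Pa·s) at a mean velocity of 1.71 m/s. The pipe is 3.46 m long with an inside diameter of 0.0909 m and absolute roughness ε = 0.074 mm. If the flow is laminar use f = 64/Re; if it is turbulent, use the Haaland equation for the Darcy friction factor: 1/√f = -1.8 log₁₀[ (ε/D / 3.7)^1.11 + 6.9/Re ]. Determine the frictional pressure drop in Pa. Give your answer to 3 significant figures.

ΔP ≈ 987 Pa

Reynolds number Re = ρVD/μ = 791 · 1.71 · 0.0909 / 0.00192 = 6.404e+04.
Re > 4000 → turbulent. Relative roughness ε/D = 7.4e-05/0.0909 = 0.000814. Haaland: 1/√f = -1.8 log₁₀[(0.000814/3.7)^1.11 + 6.9/6.404e+04] = -1.8 log₁₀[8.71e-05 + 0.000108] = 6.678, so f = 0.02242.
Darcy-Weisbach: ΔP = f(L/D)(ρV²/2) = 0.02242·(3.46/0.0909)·(791·1.71²/2) = 0.02242·38.06·1156 = 987 Pa.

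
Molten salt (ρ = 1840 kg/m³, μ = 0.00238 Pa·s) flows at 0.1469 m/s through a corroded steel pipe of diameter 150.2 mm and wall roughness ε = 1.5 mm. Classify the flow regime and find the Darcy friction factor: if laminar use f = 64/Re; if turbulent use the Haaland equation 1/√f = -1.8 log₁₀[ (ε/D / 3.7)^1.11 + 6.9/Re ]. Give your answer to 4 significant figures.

f ≈ 0.04106

Re = ρVD/μ = 1840·0.1469·0.1502/0.00238 = 1.706e+04.
Re > 4000 → turbulent. ε/D = 0.0015/0.1502 = 0.00999; Haaland: 1/√f = -1.8 log₁₀[0.00141 + 0.000404] = 4.935, so f = 0.04106.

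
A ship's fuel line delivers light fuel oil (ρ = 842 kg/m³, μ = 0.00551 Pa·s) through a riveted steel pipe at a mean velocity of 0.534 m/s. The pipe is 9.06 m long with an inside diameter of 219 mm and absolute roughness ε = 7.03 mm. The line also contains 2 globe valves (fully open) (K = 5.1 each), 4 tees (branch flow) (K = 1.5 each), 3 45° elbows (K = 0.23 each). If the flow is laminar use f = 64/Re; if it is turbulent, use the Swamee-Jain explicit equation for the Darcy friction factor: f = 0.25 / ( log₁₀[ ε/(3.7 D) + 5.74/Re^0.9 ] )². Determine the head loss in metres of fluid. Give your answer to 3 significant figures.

h_f ≈ 0.282 m

Reynolds number Re = ρVD/μ = 842 · 0.534 · 0.219 / 0.00551 = 1.787e+04.
Re > 4000 → turbulent. Relative roughness ε/D = 0.00703/0.219 = 0.0321. Swamee-Jain: f = 0.25/(log₁₀[0.0321/3.7 + 5.74/1.787e+04^0.9])² = 0.25/(log₁₀[0.00868 + 0.000855])² = 0.25/(-2.021)² = 0.06122.
Total minor-loss coefficient ΣK = 2·5.1 + 4·1.5 + 3·0.23 = 16.9.
ΔP = [f·L/D + ΣK]·(ρV²/2) = [0.06122·9.06/0.219 + 16.9]·(842·0.534²/2) = [2.532 + 16.9]·120.1 = 2332 Pa.
Head loss h_f = ΔP/(ρg) = 2332/(842·9.81) = 0.282 m.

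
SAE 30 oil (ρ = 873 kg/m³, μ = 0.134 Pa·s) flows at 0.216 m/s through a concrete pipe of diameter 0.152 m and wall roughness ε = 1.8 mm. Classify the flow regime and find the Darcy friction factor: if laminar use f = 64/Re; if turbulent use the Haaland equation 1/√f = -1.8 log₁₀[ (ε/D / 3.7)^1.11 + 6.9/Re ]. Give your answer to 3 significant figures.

Re = ρVD/μ = 873·0.216·0.152/0.134 = 213.9.
Re < 2300 → laminar, so f = 64/Re = 0.2992 (roughness is irrelevant in laminar flow).

f ≈ 0.299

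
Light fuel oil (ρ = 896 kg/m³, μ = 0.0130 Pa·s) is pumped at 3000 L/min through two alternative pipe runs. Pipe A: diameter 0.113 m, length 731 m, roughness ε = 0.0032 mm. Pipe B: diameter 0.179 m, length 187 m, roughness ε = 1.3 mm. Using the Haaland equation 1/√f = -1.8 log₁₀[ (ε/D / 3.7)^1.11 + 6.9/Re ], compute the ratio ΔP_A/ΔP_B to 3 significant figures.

ΔP_A/ΔP_B ≈ 23.3

Pipe A: V = Q/A = 0.05/0.01003 = 4.986 m/s; Re = 3.883e+04; ε/D = 2.83e-05; Haaland → f = 0.022; ΔP_A = f(L/D)(ρV²/2) = 1.585e+06 Pa.
Pipe B: V = Q/A = 0.05/0.02516 = 1.987 m/s; Re = 2.451e+04; ε/D = 0.00726; Haaland → f = 0.0368; ΔP_B = f(L/D)(ρV²/2) = 6.799e+04 Pa.
ΔP_A/ΔP_B = 1.585e+06/6.799e+04 = 23.3.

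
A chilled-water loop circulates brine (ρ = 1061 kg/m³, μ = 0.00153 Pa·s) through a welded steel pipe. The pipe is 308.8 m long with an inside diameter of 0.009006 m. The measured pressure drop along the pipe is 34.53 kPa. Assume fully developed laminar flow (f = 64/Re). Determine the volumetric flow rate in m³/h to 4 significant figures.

Q ≈ 0.04248 m³/h

For laminar flow, f = 64/Re with Re = ρVD/μ, so Darcy-Weisbach reduces to ΔP = 32μLV/D². Solving for V: V = ΔP·D²/(32μL) = 3.453e+04·(0.009006)²/(32·0.00153·308.8) = 0.1852 m/s.
Check: Re = ρVD/μ = 1061·0.1852·0.009006/0.00153 = 1157 < 2300, so the laminar assumption holds.
Q = V·A = 0.1852·(π/4·0.009006²) = 1.18e-05 m³/s = 0.04248 m³/h.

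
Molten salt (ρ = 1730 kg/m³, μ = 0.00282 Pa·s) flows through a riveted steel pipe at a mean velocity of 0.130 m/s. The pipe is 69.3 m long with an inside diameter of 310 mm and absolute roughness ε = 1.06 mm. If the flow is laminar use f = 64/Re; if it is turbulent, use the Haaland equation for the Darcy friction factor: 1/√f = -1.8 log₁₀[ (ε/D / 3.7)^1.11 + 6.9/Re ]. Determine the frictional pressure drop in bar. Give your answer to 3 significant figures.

Reynolds number Re = ρVD/μ = 1730 · 0.13 · 0.31 / 0.00282 = 2.472e+04.
Re > 4000 → turbulent. Relative roughness ε/D = 0.00106/0.31 = 0.00342. Haaland: 1/√f = -1.8 log₁₀[(0.00342/3.7)^1.11 + 6.9/2.472e+04] = -1.8 log₁₀[0.000429 + 0.000279] = 5.67, so f = 0.0311.
Darcy-Weisbach: ΔP = f(L/D)(ρV²/2) = 0.0311·(69.3/0.31)·(1730·0.13²/2) = 0.0311·223.5·14.62 = 101.6 Pa.
ΔP = 101.6 Pa = 0.00102 bar.

ΔP ≈ 0.00102 bar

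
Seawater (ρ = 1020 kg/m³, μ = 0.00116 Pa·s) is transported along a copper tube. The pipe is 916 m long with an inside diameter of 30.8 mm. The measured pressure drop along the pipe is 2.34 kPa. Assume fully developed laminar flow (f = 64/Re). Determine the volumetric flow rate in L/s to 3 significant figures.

For laminar flow, f = 64/Re with Re = ρVD/μ, so Darcy-Weisbach reduces to ΔP = 32μLV/D². Solving for V: V = ΔP·D²/(32μL) = 2340·(0.0308)²/(32·0.00116·916) = 0.06529 m/s.
Check: Re = ρVD/μ = 1020·0.06529·0.0308/0.00116 = 1768 < 2300, so the laminar assumption holds.
Q = V·A = 0.06529·(π/4·0.0308²) = 4.864e-05 m³/s = 0.0486 L/s.

Q ≈ 0.0486 L/s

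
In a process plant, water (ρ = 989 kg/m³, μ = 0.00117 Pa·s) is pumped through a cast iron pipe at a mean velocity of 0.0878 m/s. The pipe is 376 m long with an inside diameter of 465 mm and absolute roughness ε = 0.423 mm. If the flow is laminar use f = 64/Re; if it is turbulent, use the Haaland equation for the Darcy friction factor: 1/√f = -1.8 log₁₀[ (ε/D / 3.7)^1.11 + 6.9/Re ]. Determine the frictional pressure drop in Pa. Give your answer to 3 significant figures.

ΔP ≈ 76.6 Pa

Reynolds number Re = ρVD/μ = 989 · 0.0878 · 0.465 / 0.00117 = 3.451e+04.
Re > 4000 → turbulent. Relative roughness ε/D = 0.000423/0.465 = 0.00091. Haaland: 1/√f = -1.8 log₁₀[(0.00091/3.7)^1.11 + 6.9/3.451e+04] = -1.8 log₁₀[9.86e-05 + 0.0002] = 6.345, so f = 0.02484.
Darcy-Weisbach: ΔP = f(L/D)(ρV²/2) = 0.02484·(376/0.465)·(989·0.0878²/2) = 0.02484·808.6·3.812 = 76.56 Pa.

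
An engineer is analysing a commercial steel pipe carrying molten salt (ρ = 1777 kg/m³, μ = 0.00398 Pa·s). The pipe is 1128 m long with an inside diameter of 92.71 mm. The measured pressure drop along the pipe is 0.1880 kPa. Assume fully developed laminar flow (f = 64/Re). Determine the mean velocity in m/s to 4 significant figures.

V ≈ 0.01125 m/s

For laminar flow, f = 64/Re with Re = ρVD/μ, so Darcy-Weisbach reduces to ΔP = 32μLV/D². Solving for V: V = ΔP·D²/(32μL) = 188·(0.09271)²/(32·0.00398·1128) = 0.01125 m/s.
Check: Re = ρVD/μ = 1777·0.01125·0.09271/0.00398 = 465.6 < 2300, so the laminar assumption holds.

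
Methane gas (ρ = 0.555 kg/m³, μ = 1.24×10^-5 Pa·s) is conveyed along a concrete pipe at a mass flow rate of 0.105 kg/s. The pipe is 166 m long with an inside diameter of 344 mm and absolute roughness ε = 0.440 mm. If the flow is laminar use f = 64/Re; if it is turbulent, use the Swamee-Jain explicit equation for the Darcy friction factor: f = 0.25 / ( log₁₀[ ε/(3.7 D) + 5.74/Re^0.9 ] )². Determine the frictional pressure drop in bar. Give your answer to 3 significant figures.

ΔP ≈ 1.48×10^-4 bar

A = πD²/4 = π(0.344)²/4 = 0.09294 m²; mean velocity V = ṁ/(ρA) = 0.105/(0.555 · 0.09294) = 2.036 m/s.
Reynolds number Re = ρVD/μ = 0.555 · 2.036 · 0.344 / 1.24e-05 = 3.134e+04.
Re > 4000 → turbulent. Relative roughness ε/D = 0.00044/0.344 = 0.00128. Swamee-Jain: f = 0.25/(log₁₀[0.00128/3.7 + 5.74/3.134e+04^0.9])² = 0.25/(log₁₀[0.000346 + 0.000516])² = 0.25/(-3.065)² = 0.02662.
Darcy-Weisbach: ΔP = f(L/D)(ρV²/2) = 0.02662·(166/0.344)·(0.555·2.036²/2) = 0.02662·482.6·1.15 = 14.77 Pa.
ΔP = 14.77 Pa = 1.48×10^-4 bar.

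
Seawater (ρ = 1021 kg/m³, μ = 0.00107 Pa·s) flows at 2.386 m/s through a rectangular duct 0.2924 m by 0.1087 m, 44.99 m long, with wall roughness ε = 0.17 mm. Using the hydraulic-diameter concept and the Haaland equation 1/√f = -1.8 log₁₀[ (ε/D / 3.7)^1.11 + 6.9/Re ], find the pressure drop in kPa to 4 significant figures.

Hydraulic diameter D_h = 4A/P = 4·(0.2924·0.1087)/(2·(0.2924+0.1087)) = 0.1271/0.8022 = 0.1585 m.
Re = ρVD_h/μ = 1021·2.386·0.1585/0.00107 = 3.608e+05.
ε/D_h = 0.00017/0.1585 = 0.00107; Haaland gives 1/√f = -1.8 log₁₀[0.000118+1.91e-05] = 6.951, so f = 0.0207.
ΔP = f(L/D_h)(ρV²/2) = 0.0207·44.99/0.1585·2906 = 1.707e+04 Pa.
ΔP = 17.07 kPa.

ΔP ≈ 17.07 kPa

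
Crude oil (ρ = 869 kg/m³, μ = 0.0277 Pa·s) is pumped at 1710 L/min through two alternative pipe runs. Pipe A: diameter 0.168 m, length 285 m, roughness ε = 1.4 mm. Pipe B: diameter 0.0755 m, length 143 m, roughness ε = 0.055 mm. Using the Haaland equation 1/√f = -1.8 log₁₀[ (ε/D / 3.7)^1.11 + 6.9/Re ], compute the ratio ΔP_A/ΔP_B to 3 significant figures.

Pipe A: V = Q/A = 0.0285/0.02217 = 1.286 m/s; Re = 6776; ε/D = 0.00833; Haaland → f = 0.04351; ΔP_A = f(L/D)(ρV²/2) = 5.301e+04 Pa.
Pipe B: V = Q/A = 0.0285/0.004477 = 6.366 m/s; Re = 1.508e+04; ε/D = 0.000728; Haaland → f = 0.02883; ΔP_B = f(L/D)(ρV²/2) = 9.615e+05 Pa.
ΔP_A/ΔP_B = 5.301e+04/9.615e+05 = 0.0551.

ΔP_A/ΔP_B ≈ 0.0551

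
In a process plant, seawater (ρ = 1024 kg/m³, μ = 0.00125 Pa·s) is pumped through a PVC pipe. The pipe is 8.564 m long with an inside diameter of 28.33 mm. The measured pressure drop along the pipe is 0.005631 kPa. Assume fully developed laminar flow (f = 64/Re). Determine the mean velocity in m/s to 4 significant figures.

For laminar flow, f = 64/Re with Re = ρVD/μ, so Darcy-Weisbach reduces to ΔP = 32μLV/D². Solving for V: V = ΔP·D²/(32μL) = 5.631·(0.02833)²/(32·0.00125·8.564) = 0.01319 m/s.
Check: Re = ρVD/μ = 1024·0.01319·0.02833/0.00125 = 306.2 < 2300, so the laminar assumption holds.

V ≈ 0.01319 m/s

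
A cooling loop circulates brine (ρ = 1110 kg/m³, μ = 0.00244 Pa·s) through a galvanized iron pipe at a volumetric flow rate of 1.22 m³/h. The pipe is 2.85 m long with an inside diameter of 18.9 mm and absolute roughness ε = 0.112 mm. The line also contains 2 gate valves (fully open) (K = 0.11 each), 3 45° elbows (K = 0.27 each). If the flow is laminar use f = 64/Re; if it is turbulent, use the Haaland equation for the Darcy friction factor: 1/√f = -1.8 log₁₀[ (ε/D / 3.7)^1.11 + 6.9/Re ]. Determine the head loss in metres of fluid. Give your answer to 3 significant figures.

Q = 1.22 m³/h = 1.22/3600 = 0.0003389 m³/s.
Cross-sectional area A = πD²/4 = π(0.0189)²/4 = 0.0002806 m²; mean velocity V = Q/A = 0.0003389/0.0002806 = 1.208 m/s.
Reynolds number Re = ρVD/μ = 1110 · 1.208 · 0.0189 / 0.00244 = 1.039e+04.
Re > 4000 → turbulent. Relative roughness ε/D = 0.000112/0.0189 = 0.00593. Haaland: 1/√f = -1.8 log₁₀[(0.00593/3.7)^1.11 + 6.9/1.039e+04] = -1.8 log₁₀[0.000789 + 0.000664] = 5.108, so f = 0.03833.
Total minor-loss coefficient ΣK = 2·0.11 + 3·0.27 = 1.03.
ΔP = [f·L/D + ΣK]·(ρV²/2) = [0.03833·2.85/0.0189 + 1.03]·(1110·1.208²/2) = [5.78 + 1.03]·809.8 = 5515 Pa.
Head loss h_f = ΔP/(ρg) = 5515/(1110·9.81) = 0.506 m.

h_f ≈ 0.506 m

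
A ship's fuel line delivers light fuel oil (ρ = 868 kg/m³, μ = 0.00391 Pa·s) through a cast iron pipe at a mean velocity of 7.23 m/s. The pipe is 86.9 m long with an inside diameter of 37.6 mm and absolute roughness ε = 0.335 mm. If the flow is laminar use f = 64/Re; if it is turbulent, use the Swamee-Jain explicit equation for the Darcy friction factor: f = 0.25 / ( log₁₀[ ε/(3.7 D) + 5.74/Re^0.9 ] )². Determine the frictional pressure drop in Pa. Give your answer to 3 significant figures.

Reynolds number Re = ρVD/μ = 868 · 7.23 · 0.0376 / 0.00391 = 6.035e+04.
Re > 4000 → turbulent. Relative roughness ε/D = 0.000335/0.0376 = 0.00891. Swamee-Jain: f = 0.25/(log₁₀[0.00891/3.7 + 5.74/6.035e+04^0.9])² = 0.25/(log₁₀[0.00241 + 0.000286])² = 0.25/(-2.57)² = 0.03786.
Darcy-Weisbach: ΔP = f(L/D)(ρV²/2) = 0.03786·(86.9/0.0376)·(868·7.23²/2) = 0.03786·2311·2.269e+04 = 1.985e+06 Pa.

ΔP ≈ 1.99×10^6 Pa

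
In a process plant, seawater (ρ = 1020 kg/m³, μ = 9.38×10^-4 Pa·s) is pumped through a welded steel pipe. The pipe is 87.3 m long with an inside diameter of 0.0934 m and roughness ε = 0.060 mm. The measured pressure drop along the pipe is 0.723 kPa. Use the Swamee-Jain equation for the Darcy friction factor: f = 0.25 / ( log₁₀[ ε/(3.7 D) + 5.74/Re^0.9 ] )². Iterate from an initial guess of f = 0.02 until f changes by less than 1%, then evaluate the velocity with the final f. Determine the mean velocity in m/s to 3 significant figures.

Rearranging Darcy-Weisbach: V = √(2·ΔP·D/(f·L·ρ)). With ε/D = 6e-05/0.0934 = 0.000642, iterate starting from f = 0.02:
  f = 0.02 → V = √(2·723·0.0934/(0.02·87.3·1020)) = 0.2754 m/s; Re = ρVD/μ = 2.797e+04; f → 0.02555
  f = 0.02555 → V = 0.2436 m/s; Re = 2.474e+04; f → 0.02617
  f = 0.02617 → V = 0.2407 m/s; Re = 2.445e+04; f → 0.02623
Converged (Δf/f < 1%). With the final f = 0.02623: V = √(2·723·0.0934/(0.02623·87.3·1020)) = 0.2404 m/s.

V ≈ 0.240 m/s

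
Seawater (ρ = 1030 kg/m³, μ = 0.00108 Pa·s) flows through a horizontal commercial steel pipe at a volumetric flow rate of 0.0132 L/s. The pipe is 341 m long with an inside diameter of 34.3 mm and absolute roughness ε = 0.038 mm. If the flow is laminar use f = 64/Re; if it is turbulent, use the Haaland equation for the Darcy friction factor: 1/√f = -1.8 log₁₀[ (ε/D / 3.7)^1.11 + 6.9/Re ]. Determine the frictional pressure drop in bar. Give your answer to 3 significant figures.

Q = 0.0132 L/s = 0.0132/1000 = 1.32e-05 m³/s.
Cross-sectional area A = πD²/4 = π(0.0343)²/4 = 0.000924 m²; mean velocity V = Q/A = 1.32e-05/0.000924 = 0.01429 m/s.
Reynolds number Re = ρVD/μ = 1030 · 0.01429 · 0.0343 / 0.00108 = 467.3.
Re < 2300 → laminar flow, so f = 64/Re = 64/467.3 = 0.137 (the turbulent correlation is not needed).
Darcy-Weisbach: ΔP = f(L/D)(ρV²/2) = 0.137·(341/0.0343)·(1030·0.01429²/2) = 0.137·9942·0.1051 = 143.1 Pa.
ΔP = 143.1 Pa = 0.00143 bar.

ΔP ≈ 0.00143 bar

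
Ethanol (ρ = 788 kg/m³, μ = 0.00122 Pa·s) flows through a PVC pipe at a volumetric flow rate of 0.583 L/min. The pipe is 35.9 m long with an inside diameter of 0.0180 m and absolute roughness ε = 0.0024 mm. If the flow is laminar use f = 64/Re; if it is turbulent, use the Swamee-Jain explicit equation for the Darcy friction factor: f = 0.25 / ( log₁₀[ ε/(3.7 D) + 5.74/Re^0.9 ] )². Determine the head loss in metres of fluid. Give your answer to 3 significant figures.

Q = 0.583 L/min = 0.583/60000 = 9.717e-06 m³/s.
Cross-sectional area A = πD²/4 = π(0.018)²/4 = 0.0002545 m²; mean velocity V = Q/A = 9.717e-06/0.0002545 = 0.03818 m/s.
Reynolds number Re = ρVD/μ = 788 · 0.03818 · 0.018 / 0.00122 = 443.9.
Re < 2300 → laminar flow, so f = 64/Re = 64/443.9 = 0.1442 (the turbulent correlation is not needed).
Darcy-Weisbach: ΔP = f(L/D)(ρV²/2) = 0.1442·(35.9/0.018)·(788·0.03818²/2) = 0.1442·1994·0.5745 = 165.2 Pa.
Head loss h_f = ΔP/(ρg) = 165.2/(788·9.81) = 0.0214 m.

h_f ≈ 0.0214 m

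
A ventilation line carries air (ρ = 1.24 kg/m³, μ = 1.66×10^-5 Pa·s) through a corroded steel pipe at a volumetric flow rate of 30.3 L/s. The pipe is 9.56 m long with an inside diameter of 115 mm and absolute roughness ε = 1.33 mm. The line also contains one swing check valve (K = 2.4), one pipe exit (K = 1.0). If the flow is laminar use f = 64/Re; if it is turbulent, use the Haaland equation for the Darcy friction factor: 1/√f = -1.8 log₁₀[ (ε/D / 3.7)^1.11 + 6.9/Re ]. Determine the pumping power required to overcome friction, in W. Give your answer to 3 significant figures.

P ≈ 1.10 W

Q = 30.3 L/s = 30.3/1000 = 0.0303 m³/s.
Cross-sectional area A = πD²/4 = π(0.115)²/4 = 0.01039 m²; mean velocity V = Q/A = 0.0303/0.01039 = 2.917 m/s.
Reynolds number Re = ρVD/μ = 1.24 · 2.917 · 0.115 / 1.66e-05 = 2.506e+04.
Re > 4000 → turbulent. Relative roughness ε/D = 0.00133/0.115 = 0.0116. Haaland: 1/√f = -1.8 log₁₀[(0.0116/3.7)^1.11 + 6.9/2.506e+04] = -1.8 log₁₀[0.00166 + 0.000275] = 4.885, so f = 0.04191.
Total minor-loss coefficient ΣK = 1·2.4 + 1·1 = 3.4.
ΔP = [f·L/D + ΣK]·(ρV²/2) = [0.04191·9.56/0.115 + 3.4]·(1.24·2.917²/2) = [3.484 + 3.4]·5.276 = 36.32 Pa.
Pumping power P = QΔP = 0.0303·36.32 = 1.100 W = 1.10 W.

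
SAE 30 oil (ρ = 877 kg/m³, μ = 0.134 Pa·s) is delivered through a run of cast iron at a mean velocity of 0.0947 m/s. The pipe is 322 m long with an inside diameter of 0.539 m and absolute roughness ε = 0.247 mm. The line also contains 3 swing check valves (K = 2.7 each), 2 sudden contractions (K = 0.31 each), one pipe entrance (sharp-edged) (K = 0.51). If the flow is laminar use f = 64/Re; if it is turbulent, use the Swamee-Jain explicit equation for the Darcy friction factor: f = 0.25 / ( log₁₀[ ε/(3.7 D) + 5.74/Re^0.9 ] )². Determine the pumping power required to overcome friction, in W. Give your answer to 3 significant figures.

Reynolds number Re = ρVD/μ = 877 · 0.0947 · 0.539 / 0.134 = 334.1.
Re < 2300 → laminar flow, so f = 64/Re = 64/334.1 = 0.1916 (the turbulent correlation is not needed).
Total minor-loss coefficient ΣK = 3·2.7 + 2·0.31 + 1·0.51 = 9.23.
ΔP = [f·L/D + ΣK]·(ρV²/2) = [0.1916·322/0.539 + 9.23]·(877·0.0947²/2) = [114.4 + 9.23]·3.933 = 486.4 Pa.
Q = V·A = 0.0947·0.2282 = 0.02161 m³/s.
Pumping power P = QΔP = 0.02161·486.4 = 10.51 W = 10.5 W.

P ≈ 10.5 W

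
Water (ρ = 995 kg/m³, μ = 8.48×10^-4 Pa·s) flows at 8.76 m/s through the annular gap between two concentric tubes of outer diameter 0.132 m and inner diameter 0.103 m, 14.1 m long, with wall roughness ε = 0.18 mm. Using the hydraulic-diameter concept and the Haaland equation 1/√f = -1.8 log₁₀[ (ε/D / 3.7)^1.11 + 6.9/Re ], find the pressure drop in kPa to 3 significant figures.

ΔP ≈ 608 kPa

Hydraulic diameter D_h = 4A/P = D_o - D_i = 0.132 - 0.103 = 0.029 m.
Re = ρVD_h/μ = 995·8.76·0.029/0.000848 = 2.981e+05.
ε/D_h = 0.00018/0.029 = 0.00621; Haaland gives 1/√f = -1.8 log₁₀[0.000831+2.31e-05] = 5.524, so f = 0.03278.
ΔP = f(L/D_h)(ρV²/2) = 0.03278·14.1/0.029·3.818e+04 = 6.084e+05 Pa.
ΔP = 608 kPa.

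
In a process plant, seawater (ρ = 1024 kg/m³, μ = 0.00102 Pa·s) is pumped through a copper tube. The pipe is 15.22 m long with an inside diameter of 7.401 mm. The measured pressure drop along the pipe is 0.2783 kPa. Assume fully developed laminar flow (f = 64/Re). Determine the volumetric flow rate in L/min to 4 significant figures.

Q ≈ 0.07920 L/min

For laminar flow, f = 64/Re with Re = ρVD/μ, so Darcy-Weisbach reduces to ΔP = 32μLV/D². Solving for V: V = ΔP·D²/(32μL) = 278.3·(0.007401)²/(32·0.00102·15.22) = 0.03069 m/s.
Check: Re = ρVD/μ = 1024·0.03069·0.007401/0.00102 = 228 < 2300, so the laminar assumption holds.
Q = V·A = 0.03069·(π/4·0.007401²) = 1.32e-06 m³/s = 0.07920 L/min.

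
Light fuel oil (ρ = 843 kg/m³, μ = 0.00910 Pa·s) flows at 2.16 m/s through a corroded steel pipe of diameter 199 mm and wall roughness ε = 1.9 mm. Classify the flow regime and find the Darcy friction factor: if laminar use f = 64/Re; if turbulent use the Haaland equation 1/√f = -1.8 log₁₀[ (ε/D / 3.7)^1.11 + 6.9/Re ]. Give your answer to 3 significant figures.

Re = ρVD/μ = 843·2.16·0.199/0.0091 = 3.982e+04.
Re > 4000 → turbulent. ε/D = 0.0019/0.199 = 0.00955; Haaland: 1/√f = -1.8 log₁₀[0.00134 + 0.000173] = 5.076, so f = 0.03881.

f ≈ 0.0388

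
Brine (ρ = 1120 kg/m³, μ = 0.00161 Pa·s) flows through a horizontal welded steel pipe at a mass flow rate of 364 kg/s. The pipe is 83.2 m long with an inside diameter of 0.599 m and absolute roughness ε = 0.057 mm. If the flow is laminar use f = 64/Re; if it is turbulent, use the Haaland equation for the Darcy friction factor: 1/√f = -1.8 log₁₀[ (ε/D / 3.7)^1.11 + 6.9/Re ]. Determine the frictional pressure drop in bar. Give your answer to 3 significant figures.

A = πD²/4 = π(0.599)²/4 = 0.2818 m²; mean velocity V = ṁ/(ρA) = 364/(1120 · 0.2818) = 1.153 m/s.
Reynolds number Re = ρVD/μ = 1120 · 1.153 · 0.599 / 0.00161 = 4.806e+05.
Re > 4000 → turbulent. Relative roughness ε/D = 5.7e-05/0.599 = 9.52e-05. Haaland: 1/√f = -1.8 log₁₀[(9.52e-05/3.7)^1.11 + 6.9/4.806e+05] = -1.8 log₁₀[8.04e-06 + 1.44e-05] = 8.37, so f = 0.01428.
Darcy-Weisbach: ΔP = f(L/D)(ρV²/2) = 0.01428·(83.2/0.599)·(1120·1.153²/2) = 0.01428·138.9·744.8 = 1477 Pa.
ΔP = 1477 Pa = 0.0148 bar.

ΔP ≈ 0.0148 bar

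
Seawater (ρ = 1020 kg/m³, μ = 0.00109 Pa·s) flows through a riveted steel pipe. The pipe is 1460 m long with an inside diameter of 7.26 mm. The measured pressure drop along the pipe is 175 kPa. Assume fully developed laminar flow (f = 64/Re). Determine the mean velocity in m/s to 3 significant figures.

V ≈ 0.181 m/s

For laminar flow, f = 64/Re with Re = ρVD/μ, so Darcy-Weisbach reduces to ΔP = 32μLV/D². Solving for V: V = ΔP·D²/(32μL) = 1.75e+05·(0.00726)²/(32·0.00109·1460) = 0.1811 m/s.
Check: Re = ρVD/μ = 1020·0.1811·0.00726/0.00109 = 1231 < 2300, so the laminar assumption holds.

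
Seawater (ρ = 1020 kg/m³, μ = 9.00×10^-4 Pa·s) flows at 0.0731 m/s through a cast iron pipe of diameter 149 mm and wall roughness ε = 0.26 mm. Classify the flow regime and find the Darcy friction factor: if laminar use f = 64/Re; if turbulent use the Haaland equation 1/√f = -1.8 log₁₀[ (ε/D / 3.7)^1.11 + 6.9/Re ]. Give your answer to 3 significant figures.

Re = ρVD/μ = 1020·0.0731·0.149/0.0009 = 1.234e+04.
Re > 4000 → turbulent. ε/D = 0.00026/0.149 = 0.00174; Haaland: 1/√f = -1.8 log₁₀[0.000203 + 0.000559] = 5.612, so f = 0.03175.

f ≈ 0.0317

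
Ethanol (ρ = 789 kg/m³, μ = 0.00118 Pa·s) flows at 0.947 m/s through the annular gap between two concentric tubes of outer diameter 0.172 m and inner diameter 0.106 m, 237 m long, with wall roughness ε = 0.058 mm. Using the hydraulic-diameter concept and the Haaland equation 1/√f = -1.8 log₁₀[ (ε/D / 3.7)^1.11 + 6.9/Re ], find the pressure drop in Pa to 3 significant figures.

Hydraulic diameter D_h = 4A/P = D_o - D_i = 0.172 - 0.106 = 0.066 m.
Re = ρVD_h/μ = 789·0.947·0.066/0.00118 = 4.179e+04.
ε/D_h = 5.8e-05/0.066 = 0.000879; Haaland gives 1/√f = -1.8 log₁₀[9.48e-05+0.000165] = 6.453, so f = 0.02401.
ΔP = f(L/D_h)(ρV²/2) = 0.02401·237/0.066·353.8 = 3.051e+04 Pa.

ΔP ≈ 30500 Pa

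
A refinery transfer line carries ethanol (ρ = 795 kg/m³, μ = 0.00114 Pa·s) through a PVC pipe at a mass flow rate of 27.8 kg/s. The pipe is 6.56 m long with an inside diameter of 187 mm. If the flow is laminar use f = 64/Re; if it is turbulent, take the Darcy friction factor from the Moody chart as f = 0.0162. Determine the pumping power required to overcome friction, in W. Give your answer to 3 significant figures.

P ≈ 12.8 W

A = πD²/4 = π(0.187)²/4 = 0.02746 m²; mean velocity V = ṁ/(ρA) = 27.8/(795 · 0.02746) = 1.273 m/s.
Reynolds number Re = ρVD/μ = 795 · 1.273 · 0.187 / 0.00114 = 1.66e+05.
Re > 4000 → turbulent; use the Moody-chart value f = 0.0162.
Darcy-Weisbach: ΔP = f(L/D)(ρV²/2) = 0.0162·(6.56/0.187)·(795·1.273²/2) = 0.0162·35.08·644.4 = 366.2 Pa.
Q = ṁ/ρ = 27.8/795 = 0.03497 m³/s.
Pumping power P = QΔP = 0.03497·366.2 = 12.81 W = 12.8 W.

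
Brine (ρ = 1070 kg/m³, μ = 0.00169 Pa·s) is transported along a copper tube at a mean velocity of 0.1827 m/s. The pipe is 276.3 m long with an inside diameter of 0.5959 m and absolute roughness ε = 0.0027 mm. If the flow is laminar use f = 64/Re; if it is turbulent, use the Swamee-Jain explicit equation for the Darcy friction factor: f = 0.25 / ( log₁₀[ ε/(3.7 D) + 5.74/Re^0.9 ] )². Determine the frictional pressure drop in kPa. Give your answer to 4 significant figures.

Reynolds number Re = ρVD/μ = 1070 · 0.1827 · 0.5959 / 0.00169 = 6.893e+04.
Re > 4000 → turbulent. Relative roughness ε/D = 2.7e-06/0.5959 = 4.53e-06. Swamee-Jain: f = 0.25/(log₁₀[4.53e-06/3.7 + 5.74/6.893e+04^0.9])² = 0.25/(log₁₀[1.22e-06 + 0.000254])² = 0.25/(-3.594)² = 0.01936.
Darcy-Weisbach: ΔP = f(L/D)(ρV²/2) = 0.01936·(276.3/0.5959)·(1070·0.1827²/2) = 0.01936·463.7·17.86 = 160.3 Pa.
ΔP = 160.3 Pa = 0.1603 kPa.

ΔP ≈ 0.1603 kPa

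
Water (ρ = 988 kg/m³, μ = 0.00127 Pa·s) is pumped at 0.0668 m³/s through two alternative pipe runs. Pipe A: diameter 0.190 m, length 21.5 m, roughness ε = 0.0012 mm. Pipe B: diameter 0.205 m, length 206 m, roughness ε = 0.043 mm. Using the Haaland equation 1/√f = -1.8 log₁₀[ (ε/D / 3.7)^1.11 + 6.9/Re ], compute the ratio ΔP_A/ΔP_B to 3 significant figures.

Pipe A: V = Q/A = 0.0668/0.02835 = 2.356 m/s; Re = 3.482e+05; ε/D = 6.32e-06; Haaland → f = 0.01401; ΔP_A = f(L/D)(ρV²/2) = 4346 Pa.
Pipe B: V = Q/A = 0.0668/0.03301 = 2.024 m/s; Re = 3.228e+05; ε/D = 0.00021; Haaland → f = 0.01601; ΔP_B = f(L/D)(ρV²/2) = 3.256e+04 Pa.
ΔP_A/ΔP_B = 4346/3.256e+04 = 0.133.

ΔP_A/ΔP_B ≈ 0.133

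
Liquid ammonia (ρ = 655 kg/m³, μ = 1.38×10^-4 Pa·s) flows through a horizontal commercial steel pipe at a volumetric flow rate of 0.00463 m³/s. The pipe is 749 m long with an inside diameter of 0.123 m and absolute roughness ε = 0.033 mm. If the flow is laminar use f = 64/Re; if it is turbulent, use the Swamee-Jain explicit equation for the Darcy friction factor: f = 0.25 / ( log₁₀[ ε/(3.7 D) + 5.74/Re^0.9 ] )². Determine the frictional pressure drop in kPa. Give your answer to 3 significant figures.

ΔP ≈ 5.25 kPa

Cross-sectional area A = πD²/4 = π(0.123)²/4 = 0.01188 m²; mean velocity V = Q/A = 0.00463/0.01188 = 0.3897 m/s.
Reynolds number Re = ρVD/μ = 655 · 0.3897 · 0.123 / 0.000138 = 2.275e+05.
Re > 4000 → turbulent. Relative roughness ε/D = 3.3e-05/0.123 = 0.000268. Swamee-Jain: f = 0.25/(log₁₀[0.000268/3.7 + 5.74/2.275e+05^0.9])² = 0.25/(log₁₀[7.25e-05 + 8.66e-05])² = 0.25/(-3.798)² = 0.01733.
Darcy-Weisbach: ΔP = f(L/D)(ρV²/2) = 0.01733·(749/0.123)·(655·0.3897²/2) = 0.01733·6089·49.72 = 5247 Pa.
ΔP = 5247 Pa = 5.25 kPa.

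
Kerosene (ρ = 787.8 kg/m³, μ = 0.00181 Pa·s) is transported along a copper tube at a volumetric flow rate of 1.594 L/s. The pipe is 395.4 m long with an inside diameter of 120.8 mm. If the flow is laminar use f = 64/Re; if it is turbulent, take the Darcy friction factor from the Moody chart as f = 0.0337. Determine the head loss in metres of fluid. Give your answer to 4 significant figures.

Q = 1.594 L/s = 1.594/1000 = 0.001594 m³/s.
Cross-sectional area A = πD²/4 = π(0.1208)²/4 = 0.01146 m²; mean velocity V = Q/A = 0.001594/0.01146 = 0.1391 m/s.
Reynolds number Re = ρVD/μ = 787.8 · 0.1391 · 0.1208 / 0.00181 = 7313.
Re > 4000 → turbulent; use the Moody-chart value f = 0.0337.
Darcy-Weisbach: ΔP = f(L/D)(ρV²/2) = 0.0337·(395.4/0.1208)·(787.8·0.1391²/2) = 0.0337·3273·7.619 = 840.5 Pa.
Head loss h_f = ΔP/(ρg) = 840.5/(787.8·9.81) = 0.1088 m.

h_f ≈ 0.1088 m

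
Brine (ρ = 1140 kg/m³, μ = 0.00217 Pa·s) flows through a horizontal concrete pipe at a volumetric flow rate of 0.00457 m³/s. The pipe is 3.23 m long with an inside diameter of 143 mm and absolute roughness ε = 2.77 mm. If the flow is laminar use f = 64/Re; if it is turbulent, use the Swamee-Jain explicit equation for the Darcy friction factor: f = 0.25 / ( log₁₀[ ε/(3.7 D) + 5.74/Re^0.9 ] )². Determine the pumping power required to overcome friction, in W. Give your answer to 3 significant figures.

Cross-sectional area A = πD²/4 = π(0.143)²/4 = 0.01606 m²; mean velocity V = Q/A = 0.00457/0.01606 = 0.2845 m/s.
Reynolds number Re = ρVD/μ = 1140 · 0.2845 · 0.143 / 0.00217 = 2.138e+04.
Re > 4000 → turbulent. Relative roughness ε/D = 0.00277/0.143 = 0.0194. Swamee-Jain: f = 0.25/(log₁₀[0.0194/3.7 + 5.74/2.138e+04^0.9])² = 0.25/(log₁₀[0.00524 + 0.000728])² = 0.25/(-2.225)² = 0.05052.
Darcy-Weisbach: ΔP = f(L/D)(ρV²/2) = 0.05052·(3.23/0.143)·(1140·0.2845²/2) = 0.05052·22.59·46.15 = 52.66 Pa.
Pumping power P = QΔP = 0.00457·52.66 = 0.2407 W = 0.241 W.

P ≈ 0.241 W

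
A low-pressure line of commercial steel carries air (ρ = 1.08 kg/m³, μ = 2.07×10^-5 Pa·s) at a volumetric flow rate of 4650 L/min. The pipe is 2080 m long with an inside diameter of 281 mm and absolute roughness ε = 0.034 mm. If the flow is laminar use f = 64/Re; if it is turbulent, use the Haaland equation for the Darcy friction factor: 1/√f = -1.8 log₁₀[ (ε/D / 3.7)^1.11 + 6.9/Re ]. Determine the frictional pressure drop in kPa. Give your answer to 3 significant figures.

Q = 4650 L/min = 4650/60000 = 0.0775 m³/s.
Cross-sectional area A = πD²/4 = π(0.281)²/4 = 0.06202 m²; mean velocity V = Q/A = 0.0775/0.06202 = 1.25 m/s.
Reynolds number Re = ρVD/μ = 1.08 · 1.25 · 0.281 / 2.07e-05 = 1.832e+04.
Re > 4000 → turbulent. Relative roughness ε/D = 3.4e-05/0.281 = 0.000121. Haaland: 1/√f = -1.8 log₁₀[(0.000121/3.7)^1.11 + 6.9/1.832e+04] = -1.8 log₁₀[1.05e-05 + 0.000377] = 6.142, so f = 0.02651.
Darcy-Weisbach: ΔP = f(L/D)(ρV²/2) = 0.02651·(2080/0.281)·(1.08·1.25²/2) = 0.02651·7402·0.8433 = 165.5 Pa.
ΔP = 165.5 Pa = 0.165 kPa.

ΔP ≈ 0.165 kPa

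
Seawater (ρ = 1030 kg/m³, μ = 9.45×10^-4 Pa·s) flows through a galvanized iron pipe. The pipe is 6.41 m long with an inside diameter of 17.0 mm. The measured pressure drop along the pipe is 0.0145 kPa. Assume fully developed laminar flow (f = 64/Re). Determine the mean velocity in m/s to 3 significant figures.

V ≈ 0.0216 m/s

For laminar flow, f = 64/Re with Re = ρVD/μ, so Darcy-Weisbach reduces to ΔP = 32μLV/D². Solving for V: V = ΔP·D²/(32μL) = 14.5·(0.017)²/(32·0.000945·6.41) = 0.02162 m/s.
Check: Re = ρVD/μ = 1030·0.02162·0.017/0.000945 = 400.6 < 2300, so the laminar assumption holds.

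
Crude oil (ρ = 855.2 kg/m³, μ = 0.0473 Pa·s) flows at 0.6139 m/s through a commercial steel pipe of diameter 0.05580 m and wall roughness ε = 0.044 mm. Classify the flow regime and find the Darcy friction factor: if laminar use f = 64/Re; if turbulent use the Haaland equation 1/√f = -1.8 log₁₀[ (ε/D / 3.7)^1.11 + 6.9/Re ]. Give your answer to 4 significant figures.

Re = ρVD/μ = 855.2·0.6139·0.0558/0.0473 = 619.4.
Re < 2300 → laminar, so f = 64/Re = 0.1033 (roughness is irrelevant in laminar flow).

f ≈ 0.1033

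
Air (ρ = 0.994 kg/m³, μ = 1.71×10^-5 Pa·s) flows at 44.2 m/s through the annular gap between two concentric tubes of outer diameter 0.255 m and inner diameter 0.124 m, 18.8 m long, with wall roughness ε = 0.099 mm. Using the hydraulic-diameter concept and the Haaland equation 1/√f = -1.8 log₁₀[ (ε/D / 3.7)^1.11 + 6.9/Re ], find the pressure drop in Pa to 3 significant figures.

ΔP ≈ 2690 Pa

Hydraulic diameter D_h = 4A/P = D_o - D_i = 0.255 - 0.124 = 0.131 m.
Re = ρVD_h/μ = 0.994·44.2·0.131/1.71e-05 = 3.366e+05.
ε/D_h = 9.9e-05/0.131 = 0.000756; Haaland gives 1/√f = -1.8 log₁₀[8.02e-05+2.05e-05] = 7.194, so f = 0.01932.
ΔP = f(L/D_h)(ρV²/2) = 0.01932·18.8/0.131·971 = 2692 Pa.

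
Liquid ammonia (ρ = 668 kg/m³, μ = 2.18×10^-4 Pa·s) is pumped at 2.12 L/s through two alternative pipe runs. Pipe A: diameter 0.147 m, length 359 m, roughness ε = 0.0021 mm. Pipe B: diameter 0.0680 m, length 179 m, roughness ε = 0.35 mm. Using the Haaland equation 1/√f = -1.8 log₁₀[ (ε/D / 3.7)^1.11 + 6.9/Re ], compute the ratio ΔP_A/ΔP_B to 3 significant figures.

ΔP_A/ΔP_B ≈ 0.0274

Pipe A: V = Q/A = 0.00212/0.01697 = 0.1249 m/s; Re = 5.627e+04; ε/D = 1.43e-05; Haaland → f = 0.02021; ΔP_A = f(L/D)(ρV²/2) = 257.2 Pa.
Pipe B: V = Q/A = 0.00212/0.003632 = 0.5838 m/s; Re = 1.216e+05; ε/D = 0.00515; Haaland → f = 0.03139; ΔP_B = f(L/D)(ρV²/2) = 9404 Pa.
ΔP_A/ΔP_B = 257.2/9404 = 0.0274.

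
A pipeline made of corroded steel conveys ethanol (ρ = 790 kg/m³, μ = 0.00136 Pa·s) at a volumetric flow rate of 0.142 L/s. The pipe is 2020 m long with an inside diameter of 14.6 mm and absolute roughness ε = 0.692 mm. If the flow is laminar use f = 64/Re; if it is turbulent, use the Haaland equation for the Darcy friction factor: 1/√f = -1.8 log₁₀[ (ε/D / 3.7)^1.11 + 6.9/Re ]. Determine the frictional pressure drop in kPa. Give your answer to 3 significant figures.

ΔP ≈ 2880 kPa

Q = 0.142 L/s = 0.142/1000 = 0.000142 m³/s.
Cross-sectional area A = πD²/4 = π(0.0146)²/4 = 0.0001674 m²; mean velocity V = Q/A = 0.000142/0.0001674 = 0.8482 m/s.
Reynolds number Re = ρVD/μ = 790 · 0.8482 · 0.0146 / 0.00136 = 7193.
Re > 4000 → turbulent. Relative roughness ε/D = 0.000692/0.0146 = 0.0474. Haaland: 1/√f = -1.8 log₁₀[(0.0474/3.7)^1.11 + 6.9/7193] = -1.8 log₁₀[0.00793 + 0.000959] = 3.692, so f = 0.07337.
Darcy-Weisbach: ΔP = f(L/D)(ρV²/2) = 0.07337·(2020/0.0146)·(790·0.8482²/2) = 0.07337·1.384e+05·284.2 = 2.885e+06 Pa.
ΔP = 2.885e+06 Pa = 2880 kPa.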